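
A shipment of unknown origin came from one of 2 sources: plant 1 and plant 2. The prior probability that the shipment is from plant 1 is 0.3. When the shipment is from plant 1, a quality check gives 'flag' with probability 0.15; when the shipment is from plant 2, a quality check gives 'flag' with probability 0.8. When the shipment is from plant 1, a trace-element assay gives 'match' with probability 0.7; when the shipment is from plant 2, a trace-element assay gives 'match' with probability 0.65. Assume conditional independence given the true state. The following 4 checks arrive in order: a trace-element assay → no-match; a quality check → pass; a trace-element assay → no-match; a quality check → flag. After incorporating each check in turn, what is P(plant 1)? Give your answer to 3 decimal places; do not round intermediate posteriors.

After a trace-element assay='no-match': P(plant 1) = 0.3·0.3000 / (0.3·0.3000 + 0.35·0.7000) ≈ 0.2687
After a quality check='pass': P(plant 1) = 0.85·0.2687 / (0.85·0.2687 + 0.2·0.7313) ≈ 0.6096
After a trace-element assay='no-match': P(plant 1) = 0.3·0.6096 / (0.3·0.6096 + 0.35·0.3904) ≈ 0.5723
After a quality check='flag': P(plant 1) = 0.15·0.5723 / (0.15·0.5723 + 0.8·0.4277) ≈ 0.2006

0.201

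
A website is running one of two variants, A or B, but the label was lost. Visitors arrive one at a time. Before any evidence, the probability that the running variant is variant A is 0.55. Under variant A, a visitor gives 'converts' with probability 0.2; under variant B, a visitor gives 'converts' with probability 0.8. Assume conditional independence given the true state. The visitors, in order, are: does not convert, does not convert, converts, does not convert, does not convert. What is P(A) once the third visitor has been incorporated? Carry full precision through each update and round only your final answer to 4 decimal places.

0.8302

Apply Bayes' rule sequentially, carrying P(A) forward.
After 'does not convert': P(A) = 0.8·0.5500 / (0.8·0.5500 + 0.2·0.4500) ≈ 0.8302
After 'does not convert': P(A) = 0.8·0.8302 / (0.8·0.8302 + 0.2·0.1698) ≈ 0.9514
After 'converts': P(A) = 0.2·0.9514 / (0.2·0.9514 + 0.8·0.0486) ≈ 0.8302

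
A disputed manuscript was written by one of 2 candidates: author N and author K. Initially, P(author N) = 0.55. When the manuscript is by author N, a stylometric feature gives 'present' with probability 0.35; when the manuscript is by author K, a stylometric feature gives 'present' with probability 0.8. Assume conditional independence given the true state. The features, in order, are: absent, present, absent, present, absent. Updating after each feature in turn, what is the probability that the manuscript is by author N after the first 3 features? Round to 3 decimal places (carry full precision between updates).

Each posterior becomes the prior for the next update.
After 'absent': P(author N) = 0.65·0.5500 / (0.65·0.5500 + 0.2·0.4500) ≈ 0.7989
After 'present': P(author N) = 0.35·0.7989 / (0.35·0.7989 + 0.8·0.2011) ≈ 0.6347
After 'absent': P(author N) = 0.65·0.6347 / (0.65·0.6347 + 0.2·0.3653) ≈ 0.8496

0.850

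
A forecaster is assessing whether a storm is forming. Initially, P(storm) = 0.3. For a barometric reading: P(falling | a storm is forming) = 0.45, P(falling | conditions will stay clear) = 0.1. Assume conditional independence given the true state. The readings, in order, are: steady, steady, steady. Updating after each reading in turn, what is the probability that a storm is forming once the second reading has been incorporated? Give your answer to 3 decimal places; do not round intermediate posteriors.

0.138

After 'steady': P(storm) = 0.55·0.3000 / (0.55·0.3000 + 0.9·0.7000) ≈ 0.2075
After 'steady': P(storm) = 0.55·0.2075 / (0.55·0.2075 + 0.9·0.7925) ≈ 0.1380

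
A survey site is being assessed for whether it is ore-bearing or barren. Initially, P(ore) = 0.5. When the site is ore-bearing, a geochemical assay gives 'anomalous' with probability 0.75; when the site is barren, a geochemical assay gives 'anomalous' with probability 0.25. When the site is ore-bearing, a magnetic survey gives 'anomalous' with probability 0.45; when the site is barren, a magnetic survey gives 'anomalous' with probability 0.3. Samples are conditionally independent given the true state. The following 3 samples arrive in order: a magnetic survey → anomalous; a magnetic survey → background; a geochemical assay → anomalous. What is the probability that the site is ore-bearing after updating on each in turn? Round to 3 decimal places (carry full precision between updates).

After a magnetic survey='anomalous': P(ore) = 0.45·0.5000 / (0.45·0.5000 + 0.3·0.5000) ≈ 0.6000
After a magnetic survey='background': P(ore) = 0.55·0.6000 / (0.55·0.6000 + 0.7·0.4000) ≈ 0.5410
After a geochemical assay='anomalous': P(ore) = 0.75·0.5410 / (0.75·0.5410 + 0.25·0.4590) ≈ 0.7795

0.780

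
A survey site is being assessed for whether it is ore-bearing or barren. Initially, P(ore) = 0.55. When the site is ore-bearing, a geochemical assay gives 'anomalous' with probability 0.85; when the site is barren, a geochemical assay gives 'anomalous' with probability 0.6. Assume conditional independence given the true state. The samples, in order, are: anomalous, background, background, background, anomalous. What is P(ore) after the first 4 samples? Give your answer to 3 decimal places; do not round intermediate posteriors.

Apply Bayes' rule sequentially, carrying P(ore) forward.
After 'anomalous': P(ore) = 0.85·0.5500 / (0.85·0.5500 + 0.6·0.4500) ≈ 0.6339
After 'background': P(ore) = 0.15·0.6339 / (0.15·0.6339 + 0.4·0.3661) ≈ 0.3937
After 'background': P(ore) = 0.15·0.3937 / (0.15·0.3937 + 0.4·0.6063) ≈ 0.1958
After 'background': P(ore) = 0.15·0.1958 / (0.15·0.1958 + 0.4·0.8042) ≈ 0.0837

0.084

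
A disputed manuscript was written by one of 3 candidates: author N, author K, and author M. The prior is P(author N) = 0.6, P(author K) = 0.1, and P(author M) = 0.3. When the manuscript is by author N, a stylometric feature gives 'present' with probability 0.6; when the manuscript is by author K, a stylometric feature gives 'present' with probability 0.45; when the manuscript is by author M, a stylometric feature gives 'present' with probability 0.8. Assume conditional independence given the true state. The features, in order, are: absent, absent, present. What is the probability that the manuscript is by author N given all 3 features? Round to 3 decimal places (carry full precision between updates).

0.713

Apply Bayes' rule sequentially, carrying P(author N) forward.
After 'absent': normaliser = 0.4·0.6000 + 0.55·0.1000 + 0.2·0.3000; P(author N) ≈ 0.6761, P(author K) ≈ 0.1549, P(author M) ≈ 0.1690
After 'absent': normaliser = 0.4·0.6761 + 0.55·0.1549 + 0.2·0.1690; P(author N) ≈ 0.6944, P(author K) ≈ 0.2188, P(author M) ≈ 0.0868
After 'present': normaliser = 0.6·0.6944 + 0.45·0.2188 + 0.8·0.0868; P(author N) ≈ 0.7128, P(author K) ≈ 0.1684, P(author M) ≈ 0.1188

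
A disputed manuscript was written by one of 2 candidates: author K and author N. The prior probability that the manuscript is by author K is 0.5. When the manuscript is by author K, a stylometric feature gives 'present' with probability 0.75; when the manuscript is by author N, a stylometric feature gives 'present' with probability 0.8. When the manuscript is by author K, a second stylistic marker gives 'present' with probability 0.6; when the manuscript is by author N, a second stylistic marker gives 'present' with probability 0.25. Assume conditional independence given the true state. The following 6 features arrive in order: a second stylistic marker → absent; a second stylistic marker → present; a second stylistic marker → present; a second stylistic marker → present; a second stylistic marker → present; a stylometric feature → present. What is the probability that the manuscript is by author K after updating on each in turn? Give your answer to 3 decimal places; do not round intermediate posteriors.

0.943

After a second stylistic marker='absent': P(author K) = 0.4·0.5000 / (0.4·0.5000 + 0.75·0.5000) ≈ 0.3478
After a second stylistic marker='present': P(author K) = 0.6·0.3478 / (0.6·0.3478 + 0.25·0.6522) ≈ 0.5614
After a second stylistic marker='present': P(author K) = 0.6·0.5614 / (0.6·0.5614 + 0.25·0.4386) ≈ 0.7544
After a second stylistic marker='present': P(author K) = 0.6·0.7544 / (0.6·0.7544 + 0.25·0.2456) ≈ 0.8806
After a second stylistic marker='present': P(author K) = 0.6·0.8806 / (0.6·0.8806 + 0.25·0.1194) ≈ 0.9465
After a stylometric feature='present': P(author K) = 0.75·0.9465 / (0.75·0.9465 + 0.8·0.0535) ≈ 0.9431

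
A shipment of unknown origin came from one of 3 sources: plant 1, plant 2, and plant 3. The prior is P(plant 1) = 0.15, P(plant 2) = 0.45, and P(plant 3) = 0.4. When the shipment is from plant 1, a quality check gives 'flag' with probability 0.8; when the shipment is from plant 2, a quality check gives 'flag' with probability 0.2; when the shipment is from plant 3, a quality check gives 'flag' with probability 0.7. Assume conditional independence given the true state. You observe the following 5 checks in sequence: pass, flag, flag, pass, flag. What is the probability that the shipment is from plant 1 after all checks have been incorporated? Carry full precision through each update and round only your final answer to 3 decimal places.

0.173

Apply Bayes' rule sequentially, carrying P(plant 1) forward.
After 'pass': normaliser = 0.2·0.1500 + 0.8·0.4500 + 0.3·0.4000; P(plant 1) ≈ 0.0588, P(plant 2) ≈ 0.7059, P(plant 3) ≈ 0.2353
After 'flag': normaliser = 0.8·0.0588 + 0.2·0.7059 + 0.7·0.2353; P(plant 1) ≈ 0.1333, P(plant 2) ≈ 0.4000, P(plant 3) ≈ 0.4667
After 'flag': normaliser = 0.8·0.1333 + 0.2·0.4000 + 0.7·0.4667; P(plant 1) ≈ 0.2078, P(plant 2) ≈ 0.1558, P(plant 3) ≈ 0.6364
After 'pass': normaliser = 0.2·0.2078 + 0.8·0.1558 + 0.3·0.6364; P(plant 1) ≈ 0.1164, P(plant 2) ≈ 0.3491, P(plant 3) ≈ 0.5345
After 'flag': normaliser = 0.8·0.1164 + 0.2·0.3491 + 0.7·0.5345; P(plant 1) ≈ 0.1733, P(plant 2) ≈ 0.1300, P(plant 3) ≈ 0.6967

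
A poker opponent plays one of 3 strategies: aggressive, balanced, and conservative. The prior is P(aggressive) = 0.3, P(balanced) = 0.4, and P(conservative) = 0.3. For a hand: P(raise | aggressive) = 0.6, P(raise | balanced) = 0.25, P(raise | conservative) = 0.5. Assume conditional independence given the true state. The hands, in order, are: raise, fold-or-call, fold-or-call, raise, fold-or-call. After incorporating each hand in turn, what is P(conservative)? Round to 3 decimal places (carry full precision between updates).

0.349

After 'raise': normaliser = 0.6·0.3000 + 0.25·0.4000 + 0.5·0.3000; P(aggressive) ≈ 0.4186, P(balanced) ≈ 0.2326, P(conservative) ≈ 0.3488
After 'fold-or-call': normaliser = 0.4·0.4186 + 0.75·0.2326 + 0.5·0.3488; P(aggressive) ≈ 0.3243, P(balanced) ≈ 0.3378, P(conservative) ≈ 0.3378
After 'fold-or-call': normaliser = 0.4·0.3243 + 0.75·0.3378 + 0.5·0.3378; P(aggressive) ≈ 0.2350, P(balanced) ≈ 0.4590, P(conservative) ≈ 0.3060
After 'raise': normaliser = 0.6·0.2350 + 0.25·0.4590 + 0.5·0.3060; P(aggressive) ≈ 0.3450, P(balanced) ≈ 0.2807, P(conservative) ≈ 0.3743
After 'fold-or-call': normaliser = 0.4·0.3450 + 0.75·0.2807 + 0.5·0.3743; P(aggressive) ≈ 0.2576, P(balanced) ≈ 0.3930, P(conservative) ≈ 0.3494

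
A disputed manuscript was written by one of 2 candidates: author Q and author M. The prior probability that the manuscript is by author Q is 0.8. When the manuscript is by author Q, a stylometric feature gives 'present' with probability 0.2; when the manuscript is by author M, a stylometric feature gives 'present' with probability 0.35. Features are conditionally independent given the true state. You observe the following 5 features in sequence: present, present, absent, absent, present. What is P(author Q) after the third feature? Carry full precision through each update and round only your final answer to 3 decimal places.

0.616

After 'present': P(author Q) = 0.2·0.8000 / (0.2·0.8000 + 0.35·0.2000) ≈ 0.6957
After 'present': P(author Q) = 0.2·0.6957 / (0.2·0.6957 + 0.35·0.3043) ≈ 0.5664
After 'absent': P(author Q) = 0.8·0.5664 / (0.8·0.5664 + 0.65·0.4336) ≈ 0.6165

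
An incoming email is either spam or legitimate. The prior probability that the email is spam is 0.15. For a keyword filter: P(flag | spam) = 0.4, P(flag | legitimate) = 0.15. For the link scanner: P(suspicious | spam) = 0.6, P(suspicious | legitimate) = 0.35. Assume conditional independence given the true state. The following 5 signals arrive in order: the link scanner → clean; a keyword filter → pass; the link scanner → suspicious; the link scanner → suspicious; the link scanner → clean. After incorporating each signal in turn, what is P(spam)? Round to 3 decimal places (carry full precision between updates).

0.122

After the link scanner='clean': P(spam) = 0.4·0.1500 / (0.4·0.1500 + 0.65·0.8500) ≈ 0.0980
After a keyword filter='pass': P(spam) = 0.6·0.0980 / (0.6·0.0980 + 0.85·0.9020) ≈ 0.0712
After the link scanner='suspicious': P(spam) = 0.6·0.0712 / (0.6·0.0712 + 0.35·0.9288) ≈ 0.1161
After the link scanner='suspicious': P(spam) = 0.6·0.1161 / (0.6·0.1161 + 0.35·0.8839) ≈ 0.1839
After the link scanner='clean': P(spam) = 0.4·0.1839 / (0.4·0.1839 + 0.65·0.8161) ≈ 0.1218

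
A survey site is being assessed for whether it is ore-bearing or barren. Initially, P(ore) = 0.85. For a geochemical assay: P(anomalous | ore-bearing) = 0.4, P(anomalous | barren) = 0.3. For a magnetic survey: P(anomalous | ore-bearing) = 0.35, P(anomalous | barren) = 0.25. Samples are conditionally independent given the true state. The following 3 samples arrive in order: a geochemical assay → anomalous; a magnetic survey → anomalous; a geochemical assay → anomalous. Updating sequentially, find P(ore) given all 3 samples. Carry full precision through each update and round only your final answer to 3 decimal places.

0.934

After a geochemical assay='anomalous': P(ore) = 0.4·0.8500 / (0.4·0.8500 + 0.3·0.1500) ≈ 0.8831
After a magnetic survey='anomalous': P(ore) = 0.35·0.8831 / (0.35·0.8831 + 0.25·0.1169) ≈ 0.9136
After a geochemical assay='anomalous': P(ore) = 0.4·0.9136 / (0.4·0.9136 + 0.3·0.0864) ≈ 0.9338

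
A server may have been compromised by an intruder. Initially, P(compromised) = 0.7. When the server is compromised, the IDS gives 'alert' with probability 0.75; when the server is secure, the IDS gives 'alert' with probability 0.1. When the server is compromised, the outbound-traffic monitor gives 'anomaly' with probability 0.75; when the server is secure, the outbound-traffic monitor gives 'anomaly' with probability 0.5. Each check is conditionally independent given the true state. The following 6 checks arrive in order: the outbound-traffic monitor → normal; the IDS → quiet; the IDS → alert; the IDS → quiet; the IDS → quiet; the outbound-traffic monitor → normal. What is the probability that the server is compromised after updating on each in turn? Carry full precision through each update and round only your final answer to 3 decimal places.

0.086

After the outbound-traffic monitor='normal': P(compromised) = 0.25·0.7000 / (0.25·0.7000 + 0.5·0.3000) ≈ 0.5385
After the IDS='quiet': P(compromised) = 0.25·0.5385 / (0.25·0.5385 + 0.9·0.4615) ≈ 0.2448
After the IDS='alert': P(compromised) = 0.75·0.2448 / (0.75·0.2448 + 0.1·0.7552) ≈ 0.7085
After the IDS='quiet': P(compromised) = 0.25·0.7085 / (0.25·0.7085 + 0.9·0.2915) ≈ 0.4030
After the IDS='quiet': P(compromised) = 0.25·0.4030 / (0.25·0.4030 + 0.9·0.5970) ≈ 0.1579
After the outbound-traffic monitor='normal': P(compromised) = 0.25·0.1579 / (0.25·0.1579 + 0.5·0.8421) ≈ 0.0857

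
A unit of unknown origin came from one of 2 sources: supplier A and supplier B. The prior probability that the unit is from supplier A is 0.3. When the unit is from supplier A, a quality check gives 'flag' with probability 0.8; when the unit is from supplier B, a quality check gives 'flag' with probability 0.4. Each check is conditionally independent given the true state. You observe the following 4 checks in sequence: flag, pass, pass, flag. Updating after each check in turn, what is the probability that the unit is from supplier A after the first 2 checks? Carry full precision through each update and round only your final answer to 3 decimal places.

0.222

Each posterior becomes the prior for the next update.
After 'flag': P(supplier A) = 0.8·0.3000 / (0.8·0.3000 + 0.4·0.7000) ≈ 0.4615
After 'pass': P(supplier A) = 0.2·0.4615 / (0.2·0.4615 + 0.6·0.5385) ≈ 0.2222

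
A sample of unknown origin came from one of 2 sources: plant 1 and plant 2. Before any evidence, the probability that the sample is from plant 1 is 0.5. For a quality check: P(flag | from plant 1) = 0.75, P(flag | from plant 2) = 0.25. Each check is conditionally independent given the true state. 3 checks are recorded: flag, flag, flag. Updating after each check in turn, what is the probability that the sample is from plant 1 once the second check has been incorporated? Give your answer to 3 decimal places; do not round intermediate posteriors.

0.900

After 'flag': P(plant 1) = 0.75·0.5000 / (0.75·0.5000 + 0.25·0.5000) ≈ 0.7500
After 'flag': P(plant 1) = 0.75·0.7500 / (0.75·0.7500 + 0.25·0.2500) ≈ 0.9000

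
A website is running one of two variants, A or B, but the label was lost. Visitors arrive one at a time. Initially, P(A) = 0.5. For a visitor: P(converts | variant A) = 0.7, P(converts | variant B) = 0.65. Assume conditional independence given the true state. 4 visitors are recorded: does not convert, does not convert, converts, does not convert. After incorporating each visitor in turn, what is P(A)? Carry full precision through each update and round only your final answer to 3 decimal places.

0.404

After 'does not convert': P(A) = 0.3·0.5000 / (0.3·0.5000 + 0.35·0.5000) ≈ 0.4615
After 'does not convert': P(A) = 0.3·0.4615 / (0.3·0.4615 + 0.35·0.5385) ≈ 0.4235
After 'converts': P(A) = 0.7·0.4235 / (0.7·0.4235 + 0.65·0.5765) ≈ 0.4417
After 'does not convert': P(A) = 0.3·0.4417 / (0.3·0.4417 + 0.35·0.5583) ≈ 0.4041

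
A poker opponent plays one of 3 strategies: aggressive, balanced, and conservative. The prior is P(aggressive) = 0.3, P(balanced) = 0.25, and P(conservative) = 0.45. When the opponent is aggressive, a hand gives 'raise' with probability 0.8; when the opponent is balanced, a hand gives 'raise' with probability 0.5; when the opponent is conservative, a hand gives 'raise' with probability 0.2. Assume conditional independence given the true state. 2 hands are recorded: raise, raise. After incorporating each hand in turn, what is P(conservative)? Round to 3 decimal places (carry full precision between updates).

0.066

Each posterior becomes the prior for the next update.
After 'raise': normaliser = 0.8·0.3000 + 0.5·0.2500 + 0.2·0.4500; P(aggressive) ≈ 0.5275, P(balanced) ≈ 0.2747, P(conservative) ≈ 0.1978
After 'raise': normaliser = 0.8·0.5275 + 0.5·0.2747 + 0.2·0.1978; P(aggressive) ≈ 0.7046, P(balanced) ≈ 0.2294, P(conservative) ≈ 0.0661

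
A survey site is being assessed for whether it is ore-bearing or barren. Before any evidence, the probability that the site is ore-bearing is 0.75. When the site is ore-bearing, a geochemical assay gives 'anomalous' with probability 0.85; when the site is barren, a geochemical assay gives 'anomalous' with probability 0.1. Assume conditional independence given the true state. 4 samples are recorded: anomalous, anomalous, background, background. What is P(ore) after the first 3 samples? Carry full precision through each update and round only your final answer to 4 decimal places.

Each posterior becomes the prior for the next update.
After 'anomalous': P(ore) = 0.85·0.7500 / (0.85·0.7500 + 0.1·0.2500) ≈ 0.9623
After 'anomalous': P(ore) = 0.85·0.9623 / (0.85·0.9623 + 0.1·0.0377) ≈ 0.9954
After 'background': P(ore) = 0.15·0.9954 / (0.15·0.9954 + 0.9·0.0046) ≈ 0.9731

0.9731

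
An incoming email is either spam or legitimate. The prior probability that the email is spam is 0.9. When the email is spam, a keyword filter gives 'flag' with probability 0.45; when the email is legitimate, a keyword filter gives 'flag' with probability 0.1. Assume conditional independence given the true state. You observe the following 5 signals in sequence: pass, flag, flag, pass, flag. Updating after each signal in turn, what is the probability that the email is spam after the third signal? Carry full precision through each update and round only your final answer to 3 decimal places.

0.991

After 'pass': P(spam) = 0.55·0.9000 / (0.55·0.9000 + 0.9·0.1000) ≈ 0.8462
After 'flag': P(spam) = 0.45·0.8462 / (0.45·0.8462 + 0.1·0.1538) ≈ 0.9612
After 'flag': P(spam) = 0.45·0.9612 / (0.45·0.9612 + 0.1·0.0388) ≈ 0.9911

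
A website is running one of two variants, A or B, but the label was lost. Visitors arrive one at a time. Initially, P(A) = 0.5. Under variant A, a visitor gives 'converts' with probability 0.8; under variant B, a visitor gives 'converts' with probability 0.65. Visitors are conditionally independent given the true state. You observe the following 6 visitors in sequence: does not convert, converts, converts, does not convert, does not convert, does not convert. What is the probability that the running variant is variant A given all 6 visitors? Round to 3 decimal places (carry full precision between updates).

0.139

After 'does not convert': P(A) = 0.2·0.5000 / (0.2·0.5000 + 0.35·0.5000) ≈ 0.3636
After 'converts': P(A) = 0.8·0.3636 / (0.8·0.3636 + 0.65·0.6364) ≈ 0.4129
After 'converts': P(A) = 0.8·0.4129 / (0.8·0.4129 + 0.65·0.5871) ≈ 0.4640
After 'does not convert': P(A) = 0.2·0.4640 / (0.2·0.4640 + 0.35·0.5360) ≈ 0.3309
After 'does not convert': P(A) = 0.2·0.3309 / (0.2·0.3309 + 0.35·0.6691) ≈ 0.2204
After 'does not convert': P(A) = 0.2·0.2204 / (0.2·0.2204 + 0.35·0.7796) ≈ 0.1391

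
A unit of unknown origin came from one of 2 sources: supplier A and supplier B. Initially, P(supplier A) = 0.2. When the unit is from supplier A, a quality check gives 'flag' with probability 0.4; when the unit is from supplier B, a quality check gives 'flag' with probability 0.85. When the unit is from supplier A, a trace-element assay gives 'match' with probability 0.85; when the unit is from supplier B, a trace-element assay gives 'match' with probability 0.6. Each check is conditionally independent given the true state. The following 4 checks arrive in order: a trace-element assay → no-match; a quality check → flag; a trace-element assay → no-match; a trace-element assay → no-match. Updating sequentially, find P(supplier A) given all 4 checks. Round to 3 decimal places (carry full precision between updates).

After a trace-element assay='no-match': P(supplier A) = 0.15·0.2000 / (0.15·0.2000 + 0.4·0.8000) ≈ 0.0857
After a quality check='flag': P(supplier A) = 0.4·0.0857 / (0.4·0.0857 + 0.85·0.9143) ≈ 0.0423
After a trace-element assay='no-match': P(supplier A) = 0.15·0.0423 / (0.15·0.0423 + 0.4·0.9577) ≈ 0.0163
After a trace-element assay='no-match': P(supplier A) = 0.15·0.0163 / (0.15·0.0163 + 0.4·0.9837) ≈ 0.0062

0.006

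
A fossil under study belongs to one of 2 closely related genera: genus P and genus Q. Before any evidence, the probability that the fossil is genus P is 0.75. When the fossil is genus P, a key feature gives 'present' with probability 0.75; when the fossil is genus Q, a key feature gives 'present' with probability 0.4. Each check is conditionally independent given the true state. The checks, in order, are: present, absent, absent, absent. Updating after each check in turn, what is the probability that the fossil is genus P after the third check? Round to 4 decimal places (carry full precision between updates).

0.4941

After 'present': P(genus P) = 0.75·0.7500 / (0.75·0.7500 + 0.4·0.2500) ≈ 0.8491
After 'absent': P(genus P) = 0.25·0.8491 / (0.25·0.8491 + 0.6·0.1509) ≈ 0.7009
After 'absent': P(genus P) = 0.25·0.7009 / (0.25·0.7009 + 0.6·0.2991) ≈ 0.4941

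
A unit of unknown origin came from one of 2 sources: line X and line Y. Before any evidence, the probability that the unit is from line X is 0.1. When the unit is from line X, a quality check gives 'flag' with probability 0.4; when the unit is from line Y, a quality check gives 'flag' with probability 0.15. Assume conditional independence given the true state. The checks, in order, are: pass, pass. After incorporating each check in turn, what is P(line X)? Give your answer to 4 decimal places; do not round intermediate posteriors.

0.0525

Apply Bayes' rule sequentially, carrying P(line X) forward.
After 'pass': P(line X) = 0.6·0.1000 / (0.6·0.1000 + 0.85·0.9000) ≈ 0.0727
After 'pass': P(line X) = 0.6·0.0727 / (0.6·0.0727 + 0.85·0.9273) ≈ 0.0525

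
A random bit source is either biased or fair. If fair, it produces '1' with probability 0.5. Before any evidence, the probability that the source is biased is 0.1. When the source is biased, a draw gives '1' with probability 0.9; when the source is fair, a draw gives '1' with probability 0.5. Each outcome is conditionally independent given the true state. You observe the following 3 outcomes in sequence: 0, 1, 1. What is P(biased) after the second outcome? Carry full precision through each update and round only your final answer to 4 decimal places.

After '0': P(biased) = 0.1·0.1000 / (0.1·0.1000 + 0.5·0.9000) ≈ 0.0217
After '1': P(biased) = 0.9·0.0217 / (0.9·0.0217 + 0.5·0.9783) ≈ 0.0385

0.0385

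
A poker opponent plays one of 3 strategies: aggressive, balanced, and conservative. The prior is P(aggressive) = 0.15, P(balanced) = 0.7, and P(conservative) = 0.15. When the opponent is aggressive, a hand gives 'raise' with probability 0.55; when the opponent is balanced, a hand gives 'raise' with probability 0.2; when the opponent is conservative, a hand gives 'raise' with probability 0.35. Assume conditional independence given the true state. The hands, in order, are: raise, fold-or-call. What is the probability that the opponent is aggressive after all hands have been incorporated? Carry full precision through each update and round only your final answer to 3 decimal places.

0.203

After 'raise': normaliser = 0.55·0.1500 + 0.2·0.7000 + 0.35·0.1500; P(aggressive) ≈ 0.3000, P(balanced) ≈ 0.5091, P(conservative) ≈ 0.1909
After 'fold-or-call': normaliser = 0.45·0.3000 + 0.8·0.5091 + 0.65·0.1909; P(aggressive) ≈ 0.2026, P(balanced) ≈ 0.6112, P(conservative) ≈ 0.1862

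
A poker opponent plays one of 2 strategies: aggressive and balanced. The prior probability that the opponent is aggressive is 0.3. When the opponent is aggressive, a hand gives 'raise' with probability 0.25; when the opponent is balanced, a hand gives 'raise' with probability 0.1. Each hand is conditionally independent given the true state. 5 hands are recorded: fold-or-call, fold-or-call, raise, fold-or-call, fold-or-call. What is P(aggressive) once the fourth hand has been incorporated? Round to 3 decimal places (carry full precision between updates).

0.383

Apply Bayes' rule sequentially, carrying P(aggressive) forward.
After 'fold-or-call': P(aggressive) = 0.75·0.3000 / (0.75·0.3000 + 0.9·0.7000) ≈ 0.2632
After 'fold-or-call': P(aggressive) = 0.75·0.2632 / (0.75·0.2632 + 0.9·0.7368) ≈ 0.2294
After 'raise': P(aggressive) = 0.25·0.2294 / (0.25·0.2294 + 0.1·0.7706) ≈ 0.4266
After 'fold-or-call': P(aggressive) = 0.75·0.4266 / (0.75·0.4266 + 0.9·0.5734) ≈ 0.3827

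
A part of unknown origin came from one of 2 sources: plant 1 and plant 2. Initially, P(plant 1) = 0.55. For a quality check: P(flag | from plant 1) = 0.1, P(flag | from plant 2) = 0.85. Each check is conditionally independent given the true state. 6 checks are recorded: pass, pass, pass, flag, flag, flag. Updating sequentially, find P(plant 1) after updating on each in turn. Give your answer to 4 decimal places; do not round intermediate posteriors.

0.3006

After 'pass': P(plant 1) = 0.9·0.5500 / (0.9·0.5500 + 0.15·0.4500) ≈ 0.8800
After 'pass': P(plant 1) = 0.9·0.8800 / (0.9·0.8800 + 0.15·0.1200) ≈ 0.9778
After 'pass': P(plant 1) = 0.9·0.9778 / (0.9·0.9778 + 0.15·0.0222) ≈ 0.9962
After 'flag': P(plant 1) = 0.1·0.9962 / (0.1·0.9962 + 0.85·0.0038) ≈ 0.9688
After 'flag': P(plant 1) = 0.1·0.9688 / (0.1·0.9688 + 0.85·0.0312) ≈ 0.7851
After 'flag': P(plant 1) = 0.1·0.7851 / (0.1·0.7851 + 0.85·0.2149) ≈ 0.3006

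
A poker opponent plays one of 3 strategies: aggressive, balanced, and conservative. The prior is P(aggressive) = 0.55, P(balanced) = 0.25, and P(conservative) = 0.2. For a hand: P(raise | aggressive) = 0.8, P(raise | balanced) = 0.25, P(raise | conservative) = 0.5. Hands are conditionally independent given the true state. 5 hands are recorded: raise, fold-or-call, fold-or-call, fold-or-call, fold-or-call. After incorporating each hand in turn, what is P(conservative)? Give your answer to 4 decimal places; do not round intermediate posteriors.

After 'raise': normaliser = 0.8·0.5500 + 0.25·0.2500 + 0.5·0.2000; P(aggressive) ≈ 0.7303, P(balanced) ≈ 0.1037, P(conservative) ≈ 0.1660
After 'fold-or-call': normaliser = 0.2·0.7303 + 0.75·0.1037 + 0.5·0.1660; P(aggressive) ≈ 0.4760, P(balanced) ≈ 0.2535, P(conservative) ≈ 0.2705
After 'fold-or-call': normaliser = 0.2·0.4760 + 0.75·0.2535 + 0.5·0.2705; P(aggressive) ≈ 0.2263, P(balanced) ≈ 0.4521, P(conservative) ≈ 0.3215
After 'fold-or-call': normaliser = 0.2·0.2263 + 0.75·0.4521 + 0.5·0.3215; P(aggressive) ≈ 0.0830, P(balanced) ≈ 0.6221, P(conservative) ≈ 0.2949
After 'fold-or-call': normaliser = 0.2·0.0830 + 0.75·0.6221 + 0.5·0.2949; P(aggressive) ≈ 0.0263, P(balanced) ≈ 0.7398, P(conservative) ≈ 0.2338

0.2338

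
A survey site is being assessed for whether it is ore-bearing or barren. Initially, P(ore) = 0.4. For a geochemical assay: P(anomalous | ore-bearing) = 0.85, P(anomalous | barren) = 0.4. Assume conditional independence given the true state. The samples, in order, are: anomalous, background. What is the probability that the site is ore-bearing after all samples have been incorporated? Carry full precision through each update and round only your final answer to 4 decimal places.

0.2615

After 'anomalous': P(ore) = 0.85·0.4000 / (0.85·0.4000 + 0.4·0.6000) ≈ 0.5862
After 'background': P(ore) = 0.15·0.5862 / (0.15·0.5862 + 0.6·0.4138) ≈ 0.2615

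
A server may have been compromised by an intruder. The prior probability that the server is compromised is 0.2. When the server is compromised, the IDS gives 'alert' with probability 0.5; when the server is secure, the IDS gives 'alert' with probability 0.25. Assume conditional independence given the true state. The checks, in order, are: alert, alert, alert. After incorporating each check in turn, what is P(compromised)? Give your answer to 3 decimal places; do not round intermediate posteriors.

0.667

After 'alert': P(compromised) = 0.5·0.2000 / (0.5·0.2000 + 0.25·0.8000) ≈ 0.3333
After 'alert': P(compromised) = 0.5·0.3333 / (0.5·0.3333 + 0.25·0.6667) ≈ 0.5000
After 'alert': P(compromised) = 0.5·0.5000 / (0.5·0.5000 + 0.25·0.5000) ≈ 0.6667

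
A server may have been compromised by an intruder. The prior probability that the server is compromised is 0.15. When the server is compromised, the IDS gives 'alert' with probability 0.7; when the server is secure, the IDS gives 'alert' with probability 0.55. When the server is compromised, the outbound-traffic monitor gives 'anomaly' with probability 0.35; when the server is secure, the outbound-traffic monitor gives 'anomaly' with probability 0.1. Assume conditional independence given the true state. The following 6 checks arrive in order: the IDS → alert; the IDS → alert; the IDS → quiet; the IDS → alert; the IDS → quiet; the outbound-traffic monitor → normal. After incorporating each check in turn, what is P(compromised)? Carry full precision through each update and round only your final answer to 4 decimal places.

After the IDS='alert': P(compromised) = 0.7·0.1500 / (0.7·0.1500 + 0.55·0.8500) ≈ 0.1834
After the IDS='alert': P(compromised) = 0.7·0.1834 / (0.7·0.1834 + 0.55·0.8166) ≈ 0.2223
After the IDS='quiet': P(compromised) = 0.3·0.2223 / (0.3·0.2223 + 0.45·0.7777) ≈ 0.1601
After the IDS='alert': P(compromised) = 0.7·0.1601 / (0.7·0.1601 + 0.55·0.8399) ≈ 0.1952
After the IDS='quiet': P(compromised) = 0.3·0.1952 / (0.3·0.1952 + 0.45·0.8048) ≈ 0.1392
After the outbound-traffic monitor='normal': P(compromised) = 0.65·0.1392 / (0.65·0.1392 + 0.9·0.8608) ≈ 0.1046

0.1046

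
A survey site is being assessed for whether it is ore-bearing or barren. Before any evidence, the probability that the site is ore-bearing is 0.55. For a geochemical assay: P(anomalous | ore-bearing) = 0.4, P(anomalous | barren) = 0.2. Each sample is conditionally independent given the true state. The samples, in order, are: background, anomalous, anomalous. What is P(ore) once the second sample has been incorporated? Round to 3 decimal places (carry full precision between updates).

After 'background': P(ore) = 0.6·0.5500 / (0.6·0.5500 + 0.8·0.4500) ≈ 0.4783
After 'anomalous': P(ore) = 0.4·0.4783 / (0.4·0.4783 + 0.2·0.5217) ≈ 0.6471

0.647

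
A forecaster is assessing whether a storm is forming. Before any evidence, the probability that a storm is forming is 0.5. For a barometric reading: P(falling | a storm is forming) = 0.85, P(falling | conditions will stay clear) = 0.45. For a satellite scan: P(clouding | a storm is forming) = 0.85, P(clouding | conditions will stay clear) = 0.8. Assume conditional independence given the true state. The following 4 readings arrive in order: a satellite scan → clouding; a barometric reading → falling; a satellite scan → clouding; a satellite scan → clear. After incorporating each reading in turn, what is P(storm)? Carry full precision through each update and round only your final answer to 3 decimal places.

Apply Bayes' rule sequentially, carrying P(storm) forward.
After a satellite scan='clouding': P(storm) = 0.85·0.5000 / (0.85·0.5000 + 0.8·0.5000) ≈ 0.5152
After a barometric reading='falling': P(storm) = 0.85·0.5152 / (0.85·0.5152 + 0.45·0.4848) ≈ 0.6674
After a satellite scan='clouding': P(storm) = 0.85·0.6674 / (0.85·0.6674 + 0.8·0.3326) ≈ 0.6808
After a satellite scan='clear': P(storm) = 0.15·0.6808 / (0.15·0.6808 + 0.2·0.3192) ≈ 0.6153

0.615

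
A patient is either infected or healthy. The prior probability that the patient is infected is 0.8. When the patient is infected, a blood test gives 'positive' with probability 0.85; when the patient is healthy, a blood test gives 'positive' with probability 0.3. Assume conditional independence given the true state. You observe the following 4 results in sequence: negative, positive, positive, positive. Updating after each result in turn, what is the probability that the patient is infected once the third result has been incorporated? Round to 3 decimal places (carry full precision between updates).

0.873

After 'negative': P(infected) = 0.15·0.8000 / (0.15·0.8000 + 0.7·0.2000) ≈ 0.4615
After 'positive': P(infected) = 0.85·0.4615 / (0.85·0.4615 + 0.3·0.5385) ≈ 0.7083
After 'positive': P(infected) = 0.85·0.7083 / (0.85·0.7083 + 0.3·0.2917) ≈ 0.8731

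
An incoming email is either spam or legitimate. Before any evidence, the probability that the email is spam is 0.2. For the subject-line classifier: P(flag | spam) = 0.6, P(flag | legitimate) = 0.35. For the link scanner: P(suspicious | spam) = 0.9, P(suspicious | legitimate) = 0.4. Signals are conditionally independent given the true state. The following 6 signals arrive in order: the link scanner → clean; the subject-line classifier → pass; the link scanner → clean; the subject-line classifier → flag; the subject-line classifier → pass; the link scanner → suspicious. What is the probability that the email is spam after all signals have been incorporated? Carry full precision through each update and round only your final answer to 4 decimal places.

0.0100

Apply Bayes' rule sequentially, carrying P(spam) forward.
After the link scanner='clean': P(spam) = 0.1·0.2000 / (0.1·0.2000 + 0.6·0.8000) ≈ 0.0400
After the subject-line classifier='pass': P(spam) = 0.4·0.0400 / (0.4·0.0400 + 0.65·0.9600) ≈ 0.0250
After the link scanner='clean': P(spam) = 0.1·0.0250 / (0.1·0.0250 + 0.6·0.9750) ≈ 0.0043
After the subject-line classifier='flag': P(spam) = 0.6·0.0043 / (0.6·0.0043 + 0.35·0.9957) ≈ 0.0073
After the subject-line classifier='pass': P(spam) = 0.4·0.0073 / (0.4·0.0073 + 0.65·0.9927) ≈ 0.0045
After the link scanner='suspicious': P(spam) = 0.9·0.0045 / (0.9·0.0045 + 0.4·0.9955) ≈ 0.0100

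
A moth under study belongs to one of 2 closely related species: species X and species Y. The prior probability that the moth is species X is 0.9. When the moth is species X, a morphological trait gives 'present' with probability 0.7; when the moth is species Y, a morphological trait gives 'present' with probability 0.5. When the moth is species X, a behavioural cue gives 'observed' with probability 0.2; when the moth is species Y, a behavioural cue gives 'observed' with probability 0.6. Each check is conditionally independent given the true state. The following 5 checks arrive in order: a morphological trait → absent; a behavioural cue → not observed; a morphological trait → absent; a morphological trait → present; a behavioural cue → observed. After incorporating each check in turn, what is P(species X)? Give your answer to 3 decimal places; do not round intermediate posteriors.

0.751

After a morphological trait='absent': P(species X) = 0.3·0.9000 / (0.3·0.9000 + 0.5·0.1000) ≈ 0.8438
After a behavioural cue='not observed': P(species X) = 0.8·0.8438 / (0.8·0.8438 + 0.4·0.1562) ≈ 0.9153
After a morphological trait='absent': P(species X) = 0.3·0.9153 / (0.3·0.9153 + 0.5·0.0847) ≈ 0.8663
After a morphological trait='present': P(species X) = 0.7·0.8663 / (0.7·0.8663 + 0.5·0.1337) ≈ 0.9007
After a behavioural cue='observed': P(species X) = 0.2·0.9007 / (0.2·0.9007 + 0.6·0.0993) ≈ 0.7515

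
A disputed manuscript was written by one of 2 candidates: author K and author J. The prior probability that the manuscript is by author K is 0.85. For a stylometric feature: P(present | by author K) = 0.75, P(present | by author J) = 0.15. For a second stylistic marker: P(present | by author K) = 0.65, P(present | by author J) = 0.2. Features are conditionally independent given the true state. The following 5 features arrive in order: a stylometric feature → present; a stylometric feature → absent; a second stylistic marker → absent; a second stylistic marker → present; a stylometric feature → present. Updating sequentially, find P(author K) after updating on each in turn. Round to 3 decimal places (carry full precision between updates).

0.983

After a stylometric feature='present': P(author K) = 0.75·0.8500 / (0.75·0.8500 + 0.15·0.1500) ≈ 0.9659
After a stylometric feature='absent': P(author K) = 0.25·0.9659 / (0.25·0.9659 + 0.85·0.0341) ≈ 0.8929
After a second stylistic marker='absent': P(author K) = 0.35·0.8929 / (0.35·0.8929 + 0.8·0.1071) ≈ 0.7848
After a second stylistic marker='present': P(author K) = 0.65·0.7848 / (0.65·0.7848 + 0.2·0.2152) ≈ 0.9222
After a stylometric feature='present': P(author K) = 0.75·0.9222 / (0.75·0.9222 + 0.15·0.0778) ≈ 0.9834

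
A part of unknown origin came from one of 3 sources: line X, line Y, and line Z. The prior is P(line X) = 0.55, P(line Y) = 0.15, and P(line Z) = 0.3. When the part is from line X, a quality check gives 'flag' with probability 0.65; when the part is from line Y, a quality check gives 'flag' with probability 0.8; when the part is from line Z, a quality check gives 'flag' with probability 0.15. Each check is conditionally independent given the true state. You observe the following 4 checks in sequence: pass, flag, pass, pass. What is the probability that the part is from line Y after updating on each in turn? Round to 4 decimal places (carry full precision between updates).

0.0219

Each posterior becomes the prior for the next update.
After 'pass': normaliser = 0.35·0.5500 + 0.2·0.1500 + 0.85·0.3000; P(line X) ≈ 0.4031, P(line Y) ≈ 0.0628, P(line Z) ≈ 0.5340
After 'flag': normaliser = 0.65·0.4031 + 0.8·0.0628 + 0.15·0.5340; P(line X) ≈ 0.6678, P(line Y) ≈ 0.1281, P(line Z) ≈ 0.2041
After 'pass': normaliser = 0.35·0.6678 + 0.2·0.1281 + 0.85·0.2041; P(line X) ≈ 0.5400, P(line Y) ≈ 0.0592, P(line Z) ≈ 0.4009
After 'pass': normaliser = 0.35·0.5400 + 0.2·0.0592 + 0.85·0.4009; P(line X) ≈ 0.3490, P(line Y) ≈ 0.0219, P(line Z) ≈ 0.6292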